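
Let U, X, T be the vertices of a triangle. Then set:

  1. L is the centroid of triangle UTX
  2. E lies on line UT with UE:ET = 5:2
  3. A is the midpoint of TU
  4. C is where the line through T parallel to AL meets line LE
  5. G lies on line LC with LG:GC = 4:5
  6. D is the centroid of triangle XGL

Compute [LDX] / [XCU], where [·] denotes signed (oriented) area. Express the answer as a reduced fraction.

Work in coordinates with U = (0, 0), X = (1, 0), T = (0, 1).
1. L is the centroid of triangle UTX ⇒ L = (1/3, 1/3)
2. E lies on line UT with UE:ET = 5:2 ⇒ E = (0, 5/7)
3. A is the midpoint of TU ⇒ A = (0, 1/2)
4. C is where the line through T parallel to AL meets line LE ⇒ C = (-4/9, 11/9)
5. G lies on line LC with LG:GC = 4:5 ⇒ G = (-1/81, 59/81)
6. D is the centroid of triangle XGL ⇒ D = (107/243, 86/243)
2·[LDX] = -4/81, 2·[XCU] = 11/9
[LDX]:[XCU] = -4/81:11/9 = -4/99

[LDX]:[XCU] = -4/99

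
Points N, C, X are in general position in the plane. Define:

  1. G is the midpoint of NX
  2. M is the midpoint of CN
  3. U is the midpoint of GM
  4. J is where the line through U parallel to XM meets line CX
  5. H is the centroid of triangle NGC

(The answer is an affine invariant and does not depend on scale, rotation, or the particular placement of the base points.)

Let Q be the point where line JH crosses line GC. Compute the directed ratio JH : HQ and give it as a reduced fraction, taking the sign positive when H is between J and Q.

JH:HQ = -19/4

Work in coordinates with N = (0, 0), C = (1, 0), X = (0, 1).
1. G is the midpoint of NX ⇒ G = (0, 1/2)
2. M is the midpoint of CN ⇒ M = (1/2, 0)
3. U is the midpoint of GM ⇒ U = (1/4, 1/4)
4. J is where the line through U parallel to XM meets line CX ⇒ J = (-1/4, 5/4)
5. H is the centroid of triangle NGC ⇒ H = (1/3, 1/6)
line JH meets GC at Q = (4/19, 15/38)
H = J + t·(Q−J) with t = 19/15, so JH:HQ = 19/15:-4/15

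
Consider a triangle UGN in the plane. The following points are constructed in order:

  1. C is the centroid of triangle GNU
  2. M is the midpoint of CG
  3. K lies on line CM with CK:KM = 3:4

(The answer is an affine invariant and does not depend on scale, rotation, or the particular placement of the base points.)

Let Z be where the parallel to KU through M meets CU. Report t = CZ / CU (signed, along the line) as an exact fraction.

t = 7/3

Assign U = (0, 0), G = (1, 0), N = (0, 1) — the answer is frame-independent, so this choice is without loss of generality.
1. C is the centroid of triangle GNU ⇒ C = (1/3, 1/3)
2. M is the midpoint of CG ⇒ M = (2/3, 1/6)
3. K lies on line CM with CK:KM = 3:4 ⇒ K = (10/21, 11/42)
through M parallel to KU: direction (-10/21, -11/42); meets CU at Z = (-4/9, -4/9)
Z = C + t·(U−C) with t = 7/3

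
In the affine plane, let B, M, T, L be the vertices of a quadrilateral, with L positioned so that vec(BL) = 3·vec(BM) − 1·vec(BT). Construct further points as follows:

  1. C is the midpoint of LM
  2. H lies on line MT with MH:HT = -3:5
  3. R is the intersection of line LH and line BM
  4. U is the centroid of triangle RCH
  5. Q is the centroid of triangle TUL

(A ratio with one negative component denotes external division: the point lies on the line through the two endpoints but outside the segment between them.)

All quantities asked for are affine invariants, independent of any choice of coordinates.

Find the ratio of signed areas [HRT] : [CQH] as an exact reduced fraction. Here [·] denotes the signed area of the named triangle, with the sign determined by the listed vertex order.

[HRT]:[CQH] = -90

Assign B = (0, 0), M = (1, 0), T = (0, 1), L = (3, -1) — the answer is frame-independent, so this choice is without loss of generality.
1. C is the midpoint of LM ⇒ C = (2, -1/2)
2. H lies on line MT with MH:HT = -3:5 ⇒ H = (5/2, -3/2)
3. R is the intersection of line LH and line BM ⇒ R = (4, 0)
4. U is the centroid of triangle RCH ⇒ U = (17/6, -2/3)
5. Q is the centroid of triangle TUL ⇒ Q = (35/18, -2/9)
2·[HRT] = 15/2, 2·[CQH] = -1/12
[HRT]:[CQH] = 15/2:-1/12 = -90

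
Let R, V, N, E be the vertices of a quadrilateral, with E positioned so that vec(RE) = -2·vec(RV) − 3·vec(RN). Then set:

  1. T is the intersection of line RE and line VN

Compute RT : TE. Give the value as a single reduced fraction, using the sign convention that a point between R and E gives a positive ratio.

Work in coordinates with R = (0, 0), V = (1, 0), N = (0, 1), E = (-2, -3).
1. T is the intersection of line RE and line VN ⇒ T = (2/5, 3/5)
T = R + t·(E−R) with t = -1/5, so RT:TE = t:(1−t) = -1/5:6/5

RT:TE = -1/6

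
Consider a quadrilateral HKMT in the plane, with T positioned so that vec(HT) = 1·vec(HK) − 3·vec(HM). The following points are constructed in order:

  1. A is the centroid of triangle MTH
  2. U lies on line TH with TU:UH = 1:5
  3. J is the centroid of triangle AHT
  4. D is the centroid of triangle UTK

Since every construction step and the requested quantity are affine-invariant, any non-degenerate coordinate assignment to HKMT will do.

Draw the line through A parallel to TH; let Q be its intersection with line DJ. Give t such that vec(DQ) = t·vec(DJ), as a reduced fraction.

t = 3/4

Assign H = (0, 0), K = (1, 0), M = (0, 1), T = (1, -3) — the answer is frame-independent, so this choice is without loss of generality.
1. A is the centroid of triangle MTH ⇒ A = (1/3, -2/3)
2. U lies on line TH with TU:UH = 1:5 ⇒ U = (5/6, -5/2)
3. J is the centroid of triangle AHT ⇒ J = (4/9, -11/9)
4. D is the centroid of triangle UTK ⇒ D = (17/18, -11/6)
through A parallel to TH: direction (-1, 3); meets DJ at Q = (41/72, -11/8)
Q = D + t·(J−D) with t = 3/4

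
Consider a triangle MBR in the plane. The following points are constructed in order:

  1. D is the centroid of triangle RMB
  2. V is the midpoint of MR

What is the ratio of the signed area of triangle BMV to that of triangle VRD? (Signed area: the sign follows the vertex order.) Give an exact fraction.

[BMV]:[VRD] = 3

Choose coordinates M = (0, 0), B = (1, 0), R = (0, 1).
1. D is the centroid of triangle RMB ⇒ D = (1/3, 1/3)
2. V is the midpoint of MR ⇒ V = (0, 1/2)
2·[BMV] = -1/2, 2·[VRD] = -1/6
[BMV]:[VRD] = -1/2:-1/6 = 3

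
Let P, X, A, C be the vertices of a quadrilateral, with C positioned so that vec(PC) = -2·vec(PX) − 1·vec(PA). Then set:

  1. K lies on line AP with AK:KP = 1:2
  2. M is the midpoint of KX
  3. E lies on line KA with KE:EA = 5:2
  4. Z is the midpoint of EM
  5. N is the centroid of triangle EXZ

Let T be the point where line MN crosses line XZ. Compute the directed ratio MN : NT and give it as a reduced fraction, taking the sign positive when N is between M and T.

Assign P = (0, 0), X = (1, 0), A = (0, 1), C = (-2, -1) — the answer is frame-independent, so this choice is without loss of generality.
1. K lies on line AP with AK:KP = 1:2 ⇒ K = (0, 2/3)
2. M is the midpoint of KX ⇒ M = (1/2, 1/3)
3. E lies on line KA with KE:EA = 5:2 ⇒ E = (0, 19/21)
4. Z is the midpoint of EM ⇒ Z = (1/4, 13/21)
5. N is the centroid of triangle EXZ ⇒ N = (5/12, 32/63)
line MN meets XZ at T = (7/16, 13/28)
N = M + t·(T−M) with t = 4/3, so MN:NT = 4/3:-1/3

MN:NT = -4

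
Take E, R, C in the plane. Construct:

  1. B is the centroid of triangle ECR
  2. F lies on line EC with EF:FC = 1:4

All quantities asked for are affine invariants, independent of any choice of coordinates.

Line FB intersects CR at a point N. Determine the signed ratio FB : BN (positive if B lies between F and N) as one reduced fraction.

Work in coordinates with E = (0, 0), R = (1, 0), C = (0, 1).
1. B is the centroid of triangle ECR ⇒ B = (1/3, 1/3)
2. F lies on line EC with EF:FC = 1:4 ⇒ F = (0, 1/5)
line FB meets CR at N = (4/7, 3/7)
B = F + t·(N−F) with t = 7/12, so FB:BN = 7/12:5/12

FB:BN = 7/5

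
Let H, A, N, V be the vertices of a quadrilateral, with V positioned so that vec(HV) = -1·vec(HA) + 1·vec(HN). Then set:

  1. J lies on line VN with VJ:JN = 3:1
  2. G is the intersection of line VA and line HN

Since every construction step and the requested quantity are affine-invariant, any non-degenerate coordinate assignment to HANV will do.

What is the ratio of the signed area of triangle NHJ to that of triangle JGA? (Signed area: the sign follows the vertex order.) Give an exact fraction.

[NHJ]:[JGA] = -2/3

Work in coordinates with H = (0, 0), A = (1, 0), N = (0, 1), V = (-1, 1).
1. J lies on line VN with VJ:JN = 3:1 ⇒ J = (-1/4, 1)
2. G is the intersection of line VA and line HN ⇒ G = (0, 1/2)
2·[NHJ] = -1/4, 2·[JGA] = 3/8
[NHJ]:[JGA] = -1/4:3/8 = -2/3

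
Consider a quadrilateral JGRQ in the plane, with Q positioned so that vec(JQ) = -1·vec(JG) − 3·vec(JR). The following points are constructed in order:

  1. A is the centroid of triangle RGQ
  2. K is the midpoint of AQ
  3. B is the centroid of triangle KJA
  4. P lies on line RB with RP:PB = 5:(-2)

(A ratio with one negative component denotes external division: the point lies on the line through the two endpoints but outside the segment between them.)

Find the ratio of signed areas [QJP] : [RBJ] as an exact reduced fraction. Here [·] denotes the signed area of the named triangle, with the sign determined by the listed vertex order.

Assign J = (0, 0), G = (1, 0), R = (0, 1), Q = (-1, -3) — the answer is frame-independent, so this choice is without loss of generality.
1. A is the centroid of triangle RGQ ⇒ A = (0, -2/3)
2. K is the midpoint of AQ ⇒ K = (-1/2, -11/6)
3. B is the centroid of triangle KJA ⇒ B = (-1/6, -5/6)
4. P lies on line RB with RP:PB = 5:(-2) ⇒ P = (-5/18, -37/18)
2·[QJP] = -11/9, 2·[RBJ] = 1/6
[QJP]:[RBJ] = -11/9:1/6 = -22/3

[QJP]:[RBJ] = -22/3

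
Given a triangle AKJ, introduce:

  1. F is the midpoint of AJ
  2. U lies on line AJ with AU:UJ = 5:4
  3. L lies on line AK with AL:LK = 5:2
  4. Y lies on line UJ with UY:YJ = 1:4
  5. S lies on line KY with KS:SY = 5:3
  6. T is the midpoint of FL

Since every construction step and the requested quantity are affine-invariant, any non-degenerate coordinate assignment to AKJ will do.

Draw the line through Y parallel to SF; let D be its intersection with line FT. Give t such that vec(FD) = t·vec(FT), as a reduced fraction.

Set A = (0, 0), K = (1, 0), J = (0, 1); any affine frame gives the same invariant.
1. F is the midpoint of AJ ⇒ F = (0, 1/2)
2. U lies on line AJ with AU:UJ = 5:4 ⇒ U = (0, 5/9)
3. L lies on line AK with AL:LK = 5:2 ⇒ L = (5/7, 0)
4. Y lies on line UJ with UY:YJ = 1:4 ⇒ Y = (0, 29/45)
5. S lies on line KY with KS:SY = 5:3 ⇒ S = (3/8, 29/72)
6. T is the midpoint of FL ⇒ T = (5/14, 1/4)
through Y parallel to SF: direction (-3/8, 7/72); meets FT at D = (-39/119, 62/85)
D = F + t·(T−F) with t = -78/85

t = -78/85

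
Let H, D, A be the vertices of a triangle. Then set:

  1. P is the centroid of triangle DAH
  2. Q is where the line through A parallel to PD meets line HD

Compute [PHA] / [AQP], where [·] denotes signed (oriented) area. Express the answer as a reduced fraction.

Choose coordinates H = (0, 0), D = (1, 0), A = (0, 1).
1. P is the centroid of triangle DAH ⇒ P = (1/3, 1/3)
2. Q is where the line through A parallel to PD meets line HD ⇒ Q = (2, 0)
2·[PHA] = -1/3, 2·[AQP] = -1
[PHA]:[AQP] = -1/3:-1 = 1/3

[PHA]:[AQP] = 1/3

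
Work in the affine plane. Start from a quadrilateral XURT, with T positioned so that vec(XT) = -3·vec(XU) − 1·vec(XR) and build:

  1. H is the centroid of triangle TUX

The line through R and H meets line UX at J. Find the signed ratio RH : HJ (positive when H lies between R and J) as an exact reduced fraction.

Work in coordinates with X = (0, 0), U = (1, 0), R = (0, 1), T = (-3, -1).
1. H is the centroid of triangle TUX ⇒ H = (-2/3, -1/3)
line RH meets UX at J = (-1/2, 0)
H = R + t·(J−R) with t = 4/3, so RH:HJ = 4/3:-1/3

RH:HJ = -4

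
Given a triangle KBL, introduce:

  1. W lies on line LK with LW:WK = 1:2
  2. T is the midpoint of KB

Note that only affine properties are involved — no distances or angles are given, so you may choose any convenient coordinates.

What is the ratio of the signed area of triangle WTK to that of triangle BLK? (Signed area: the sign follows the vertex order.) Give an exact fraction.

[WTK]:[BLK] = -1/3

Assign K = (0, 0), B = (1, 0), L = (0, 1) — the answer is frame-independent, so this choice is without loss of generality.
1. W lies on line LK with LW:WK = 1:2 ⇒ W = (0, 2/3)
2. T is the midpoint of KB ⇒ T = (1/2, 0)
2·[WTK] = -1/3, 2·[BLK] = 1
[WTK]:[BLK] = -1/3:1 = -1/3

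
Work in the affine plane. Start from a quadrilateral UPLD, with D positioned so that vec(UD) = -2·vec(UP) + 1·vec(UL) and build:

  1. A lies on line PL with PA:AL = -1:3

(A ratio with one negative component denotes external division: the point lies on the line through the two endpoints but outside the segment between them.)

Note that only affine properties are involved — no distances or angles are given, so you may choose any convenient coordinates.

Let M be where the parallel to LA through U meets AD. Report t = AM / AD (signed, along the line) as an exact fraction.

t = 1/2

Choose coordinates U = (0, 0), P = (1, 0), L = (0, 1), D = (-2, 1).
1. A lies on line PL with PA:AL = -1:3 ⇒ A = (3/2, -1/2)
through U parallel to LA: direction (3/2, -3/2); meets AD at M = (-1/4, 1/4)
M = A + t·(D−A) with t = 1/2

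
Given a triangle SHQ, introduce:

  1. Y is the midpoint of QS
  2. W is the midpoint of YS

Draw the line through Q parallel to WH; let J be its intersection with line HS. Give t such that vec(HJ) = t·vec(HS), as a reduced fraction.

Set S = (0, 0), H = (1, 0), Q = (0, 1); any affine frame gives the same invariant.
1. Y is the midpoint of QS ⇒ Y = (0, 1/2)
2. W is the midpoint of YS ⇒ W = (0, 1/4)
through Q parallel to WH: direction (1, -1/4); meets HS at J = (4, 0)
J = H + t·(S−H) with t = -3

t = -3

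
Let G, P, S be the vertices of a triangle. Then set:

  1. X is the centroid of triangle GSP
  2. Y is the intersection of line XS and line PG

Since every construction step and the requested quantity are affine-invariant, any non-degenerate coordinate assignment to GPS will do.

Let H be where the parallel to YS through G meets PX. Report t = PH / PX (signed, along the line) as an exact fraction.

t = 2

Work in coordinates with G = (0, 0), P = (1, 0), S = (0, 1).
1. X is the centroid of triangle GSP ⇒ X = (1/3, 1/3)
2. Y is the intersection of line XS and line PG ⇒ Y = (1/2, 0)
through G parallel to YS: direction (-1/2, 1); meets PX at H = (-1/3, 2/3)
H = P + t·(X−P) with t = 2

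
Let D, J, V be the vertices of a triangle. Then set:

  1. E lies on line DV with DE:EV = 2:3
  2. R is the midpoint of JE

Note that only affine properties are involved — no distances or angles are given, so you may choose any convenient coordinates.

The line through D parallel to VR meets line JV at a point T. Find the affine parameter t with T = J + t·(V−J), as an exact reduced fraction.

Assign D = (0, 0), J = (1, 0), V = (0, 1) — the answer is frame-independent, so this choice is without loss of generality.
1. E lies on line DV with DE:EV = 2:3 ⇒ E = (0, 2/5)
2. R is the midpoint of JE ⇒ R = (1/2, 1/5)
through D parallel to VR: direction (1/2, -4/5); meets JV at T = (-5/3, 8/3)
T = J + t·(V−J) with t = 8/3

t = 8/3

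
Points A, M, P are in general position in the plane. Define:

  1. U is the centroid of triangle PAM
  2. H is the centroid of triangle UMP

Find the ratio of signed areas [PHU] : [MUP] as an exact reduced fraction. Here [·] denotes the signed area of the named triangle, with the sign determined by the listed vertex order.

[PHU]:[MUP] = 1/3

Choose coordinates A = (0, 0), M = (1, 0), P = (0, 1).
1. U is the centroid of triangle PAM ⇒ U = (1/3, 1/3)
2. H is the centroid of triangle UMP ⇒ H = (4/9, 4/9)
2·[PHU] = -1/9, 2·[MUP] = -1/3
[PHU]:[MUP] = -1/9:-1/3 = 1/3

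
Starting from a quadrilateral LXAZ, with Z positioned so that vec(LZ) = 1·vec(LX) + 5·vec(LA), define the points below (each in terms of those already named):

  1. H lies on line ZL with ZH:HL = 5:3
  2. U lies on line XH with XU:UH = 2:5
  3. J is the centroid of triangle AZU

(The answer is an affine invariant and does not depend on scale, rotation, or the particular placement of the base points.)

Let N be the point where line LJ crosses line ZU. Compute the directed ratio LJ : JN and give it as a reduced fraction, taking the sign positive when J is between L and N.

Assign L = (0, 0), X = (1, 0), A = (0, 1), Z = (1, 5) — the answer is frame-independent, so this choice is without loss of generality.
1. H lies on line ZL with ZH:HL = 5:3 ⇒ H = (3/8, 15/8)
2. U lies on line XH with XU:UH = 2:5 ⇒ U = (23/28, 15/28)
3. J is the centroid of triangle AZU ⇒ J = (17/28, 61/28)
line LJ meets ZU at N = (85/91, 305/91)
J = L + t·(N−L) with t = 13/20, so LJ:JN = 13/20:7/20

LJ:JN = 13/7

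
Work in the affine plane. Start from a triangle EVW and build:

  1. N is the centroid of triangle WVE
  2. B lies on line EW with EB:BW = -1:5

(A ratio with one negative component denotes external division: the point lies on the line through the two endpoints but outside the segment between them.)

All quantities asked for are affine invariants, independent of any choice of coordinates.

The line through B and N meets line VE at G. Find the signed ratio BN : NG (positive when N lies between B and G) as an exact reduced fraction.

Work in coordinates with E = (0, 0), V = (1, 0), W = (0, 1).
1. N is the centroid of triangle WVE ⇒ N = (1/3, 1/3)
2. B lies on line EW with EB:BW = -1:5 ⇒ B = (0, -1/4)
line BN meets VE at G = (1/7, 0)
N = B + t·(G−B) with t = 7/3, so BN:NG = 7/3:-4/3

BN:NG = -7/4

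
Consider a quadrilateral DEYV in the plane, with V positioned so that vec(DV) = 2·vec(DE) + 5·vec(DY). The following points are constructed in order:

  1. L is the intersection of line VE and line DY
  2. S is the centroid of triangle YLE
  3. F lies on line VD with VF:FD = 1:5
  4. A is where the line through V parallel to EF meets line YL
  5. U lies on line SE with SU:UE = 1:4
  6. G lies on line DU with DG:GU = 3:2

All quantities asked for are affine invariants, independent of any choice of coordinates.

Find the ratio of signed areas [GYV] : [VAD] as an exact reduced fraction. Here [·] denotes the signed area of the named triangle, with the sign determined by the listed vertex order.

Work in coordinates with D = (0, 0), E = (1, 0), Y = (0, 1), V = (2, 5).
1. L is the intersection of line VE and line DY ⇒ L = (0, -5)
2. S is the centroid of triangle YLE ⇒ S = (1/3, -4/3)
3. F lies on line VD with VF:FD = 1:5 ⇒ F = (5/3, 25/6)
4. A is where the line through V parallel to EF meets line YL ⇒ A = (0, -15/2)
5. U lies on line SE with SU:UE = 1:4 ⇒ U = (7/15, -16/15)
6. G lies on line DU with DG:GU = 3:2 ⇒ G = (7/25, -16/25)
2·[GYV] = -22/5, 2·[VAD] = -15
[GYV]:[VAD] = -22/5:-15 = 22/75

[GYV]:[VAD] = 22/75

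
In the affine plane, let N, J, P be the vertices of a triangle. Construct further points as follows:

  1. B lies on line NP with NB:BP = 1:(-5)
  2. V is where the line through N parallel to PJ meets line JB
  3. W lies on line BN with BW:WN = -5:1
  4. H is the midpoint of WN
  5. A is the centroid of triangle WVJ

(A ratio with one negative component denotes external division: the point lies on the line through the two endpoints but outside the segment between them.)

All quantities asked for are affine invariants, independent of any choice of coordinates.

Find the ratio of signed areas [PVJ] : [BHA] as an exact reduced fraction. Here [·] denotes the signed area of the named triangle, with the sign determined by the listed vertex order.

Assign N = (0, 0), J = (1, 0), P = (0, 1) — the answer is frame-independent, so this choice is without loss of generality.
1. B lies on line NP with NB:BP = 1:(-5) ⇒ B = (0, -1/4)
2. V is where the line through N parallel to PJ meets line JB ⇒ V = (1/5, -1/5)
3. W lies on line BN with BW:WN = -5:1 ⇒ W = (0, 1/16)
4. H is the midpoint of WN ⇒ H = (0, 1/32)
5. A is the centroid of triangle WVJ ⇒ A = (2/5, -11/240)
2·[PVJ] = 1, 2·[BHA] = -9/80
[PVJ]:[BHA] = 1:-9/80 = -80/9

[PVJ]:[BHA] = -80/9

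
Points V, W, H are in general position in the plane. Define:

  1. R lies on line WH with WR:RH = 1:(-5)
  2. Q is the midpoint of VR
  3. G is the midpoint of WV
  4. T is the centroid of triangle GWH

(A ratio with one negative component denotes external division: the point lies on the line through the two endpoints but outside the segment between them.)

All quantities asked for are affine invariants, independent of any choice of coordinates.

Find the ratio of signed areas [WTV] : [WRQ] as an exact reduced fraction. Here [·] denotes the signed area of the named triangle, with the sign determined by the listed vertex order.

Set V = (0, 0), W = (1, 0), H = (0, 1); any affine frame gives the same invariant.
1. R lies on line WH with WR:RH = 1:(-5) ⇒ R = (5/4, -1/4)
2. Q is the midpoint of VR ⇒ Q = (5/8, -1/8)
3. G is the midpoint of WV ⇒ G = (1/2, 0)
4. T is the centroid of triangle GWH ⇒ T = (1/2, 1/3)
2·[WTV] = 1/3, 2·[WRQ] = -1/8
[WTV]:[WRQ] = 1/3:-1/8 = -8/3

[WTV]:[WRQ] = -8/3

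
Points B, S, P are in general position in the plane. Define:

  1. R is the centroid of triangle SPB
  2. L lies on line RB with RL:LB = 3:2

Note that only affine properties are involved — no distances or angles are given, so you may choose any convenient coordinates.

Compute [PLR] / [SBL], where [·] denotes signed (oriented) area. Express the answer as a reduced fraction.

[PLR]:[SBL] = -3/2

Choose coordinates B = (0, 0), S = (1, 0), P = (0, 1).
1. R is the centroid of triangle SPB ⇒ R = (1/3, 1/3)
2. L lies on line RB with RL:LB = 3:2 ⇒ L = (2/15, 2/15)
2·[PLR] = 1/5, 2·[SBL] = -2/15
[PLR]:[SBL] = 1/5:-2/15 = -3/2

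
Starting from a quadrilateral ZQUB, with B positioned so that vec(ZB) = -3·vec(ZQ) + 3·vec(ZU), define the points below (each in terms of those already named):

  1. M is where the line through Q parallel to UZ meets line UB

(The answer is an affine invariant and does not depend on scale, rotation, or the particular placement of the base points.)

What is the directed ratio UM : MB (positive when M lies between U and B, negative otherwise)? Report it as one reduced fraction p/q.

Choose coordinates Z = (0, 0), Q = (1, 0), U = (0, 1), B = (-3, 3).
1. M is where the line through Q parallel to UZ meets line UB ⇒ M = (1, 1/3)
M = U + t·(B−U) with t = -1/3, so UM:MB = t:(1−t) = -1/3:4/3

UM:MB = -1/4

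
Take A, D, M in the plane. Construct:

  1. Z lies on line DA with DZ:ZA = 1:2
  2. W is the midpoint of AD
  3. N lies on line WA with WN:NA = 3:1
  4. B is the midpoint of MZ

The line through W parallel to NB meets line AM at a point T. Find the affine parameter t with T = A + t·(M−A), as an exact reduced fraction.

t = -6/5

Work in coordinates with A = (0, 0), D = (1, 0), M = (0, 1).
1. Z lies on line DA with DZ:ZA = 1:2 ⇒ Z = (2/3, 0)
2. W is the midpoint of AD ⇒ W = (1/2, 0)
3. N lies on line WA with WN:NA = 3:1 ⇒ N = (1/8, 0)
4. B is the midpoint of MZ ⇒ B = (1/3, 1/2)
through W parallel to NB: direction (5/24, 1/2); meets AM at T = (0, -6/5)
T = A + t·(M−A) with t = -6/5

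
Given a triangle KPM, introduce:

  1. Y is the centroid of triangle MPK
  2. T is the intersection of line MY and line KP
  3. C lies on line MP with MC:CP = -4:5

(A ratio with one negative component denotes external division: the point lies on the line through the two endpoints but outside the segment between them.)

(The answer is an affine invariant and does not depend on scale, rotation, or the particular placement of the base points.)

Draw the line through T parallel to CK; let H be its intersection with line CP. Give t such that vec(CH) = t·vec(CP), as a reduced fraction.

Set K = (0, 0), P = (1, 0), M = (0, 1); any affine frame gives the same invariant.
1. Y is the centroid of triangle MPK ⇒ Y = (1/3, 1/3)
2. T is the intersection of line MY and line KP ⇒ T = (1/2, 0)
3. C lies on line MP with MC:CP = -4:5 ⇒ C = (-4, 5)
through T parallel to CK: direction (4, -5); meets CP at H = (-3/2, 5/2)
H = C + t·(P−C) with t = 1/2

t = 1/2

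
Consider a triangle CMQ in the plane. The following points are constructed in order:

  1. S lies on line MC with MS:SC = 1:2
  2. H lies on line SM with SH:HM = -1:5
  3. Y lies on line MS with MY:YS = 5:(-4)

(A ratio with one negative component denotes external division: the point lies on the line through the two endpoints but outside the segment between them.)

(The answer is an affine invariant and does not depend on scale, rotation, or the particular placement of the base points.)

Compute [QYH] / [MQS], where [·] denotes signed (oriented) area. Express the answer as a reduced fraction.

[QYH]:[MQS] = 15/4

Assign C = (0, 0), M = (1, 0), Q = (0, 1) — the answer is frame-independent, so this choice is without loss of generality.
1. S lies on line MC with MS:SC = 1:2 ⇒ S = (2/3, 0)
2. H lies on line SM with SH:HM = -1:5 ⇒ H = (7/12, 0)
3. Y lies on line MS with MY:YS = 5:(-4) ⇒ Y = (-2/3, 0)
2·[QYH] = 5/4, 2·[MQS] = 1/3
[QYH]:[MQS] = 5/4:1/3 = 15/4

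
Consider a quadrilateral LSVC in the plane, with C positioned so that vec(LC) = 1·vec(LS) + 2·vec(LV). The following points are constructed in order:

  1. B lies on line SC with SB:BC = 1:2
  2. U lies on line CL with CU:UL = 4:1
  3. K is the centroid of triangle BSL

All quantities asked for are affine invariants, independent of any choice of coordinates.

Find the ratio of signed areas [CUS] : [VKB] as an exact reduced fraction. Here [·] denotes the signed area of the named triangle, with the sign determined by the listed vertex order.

Work in coordinates with L = (0, 0), S = (1, 0), V = (0, 1), C = (1, 2).
1. B lies on line SC with SB:BC = 1:2 ⇒ B = (1, 2/3)
2. U lies on line CL with CU:UL = 4:1 ⇒ U = (1/5, 2/5)
3. K is the centroid of triangle BSL ⇒ K = (2/3, 2/9)
2·[CUS] = 8/5, 2·[VKB] = 5/9
[CUS]:[VKB] = 8/5:5/9 = 72/25

[CUS]:[VKB] = 72/25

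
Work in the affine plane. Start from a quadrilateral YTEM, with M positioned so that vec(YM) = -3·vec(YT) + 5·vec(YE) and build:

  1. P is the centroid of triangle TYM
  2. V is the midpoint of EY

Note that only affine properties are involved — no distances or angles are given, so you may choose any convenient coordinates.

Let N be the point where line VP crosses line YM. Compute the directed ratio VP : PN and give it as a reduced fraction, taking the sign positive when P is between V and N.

VP:PN = -1/10

Set Y = (0, 0), T = (1, 0), E = (0, 1), M = (-3, 5); any affine frame gives the same invariant.
1. P is the centroid of triangle TYM ⇒ P = (-2/3, 5/3)
2. V is the midpoint of EY ⇒ V = (0, 1/2)
line VP meets YM at N = (6, -10)
P = V + t·(N−V) with t = -1/9, so VP:PN = -1/9:10/9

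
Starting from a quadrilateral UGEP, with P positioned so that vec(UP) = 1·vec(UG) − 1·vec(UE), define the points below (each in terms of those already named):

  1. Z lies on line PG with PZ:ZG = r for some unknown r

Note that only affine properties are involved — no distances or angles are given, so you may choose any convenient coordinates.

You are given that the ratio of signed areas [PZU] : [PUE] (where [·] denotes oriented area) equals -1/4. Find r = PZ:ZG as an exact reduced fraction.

Choose coordinates U = (0, 0), G = (1, 0), E = (0, 1), P = (1, -1).
1. With PZ:ZG = r, write λ = r/(r+1) so Z = P + λ·(G−P); Z is affine-linear in λ
Every point depending on Z is an affine combination of Z and λ-independent points, so each such coordinate is linear in λ; the λ² term in each signed area is a multiple of (G−P)×(G−P) = 0, so 2·[PZU] and 2·[PUE] are each linear in λ. Evaluating at λ=0 and λ=1:
  2·[PZU] = λ,   2·[PUE] = -1
So [PZU]:[PUE] = (λ) / (-1). Setting this equal to -1/4:
  λ = -1/4·(-1)  ⇒  λ = 1/4
Then r = λ/(1−λ) = (1/4)/(3/4) = 1/3. Check: with r = 1/3, Z = (1, -3/4) and [PZU]:[PUE] = -1/4 as required.

r = 1/3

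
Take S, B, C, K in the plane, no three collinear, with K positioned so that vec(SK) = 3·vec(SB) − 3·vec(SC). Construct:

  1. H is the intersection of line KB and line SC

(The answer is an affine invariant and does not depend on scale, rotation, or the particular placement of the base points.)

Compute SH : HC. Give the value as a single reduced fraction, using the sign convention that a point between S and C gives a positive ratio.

Assign S = (0, 0), B = (1, 0), C = (0, 1), K = (3, -3) — the answer is frame-independent, so this choice is without loss of generality.
1. H is the intersection of line KB and line SC ⇒ H = (0, 3/2)
H = S + t·(C−S) with t = 3/2, so SH:HC = t:(1−t) = 3/2:-1/2

SH:HC = -3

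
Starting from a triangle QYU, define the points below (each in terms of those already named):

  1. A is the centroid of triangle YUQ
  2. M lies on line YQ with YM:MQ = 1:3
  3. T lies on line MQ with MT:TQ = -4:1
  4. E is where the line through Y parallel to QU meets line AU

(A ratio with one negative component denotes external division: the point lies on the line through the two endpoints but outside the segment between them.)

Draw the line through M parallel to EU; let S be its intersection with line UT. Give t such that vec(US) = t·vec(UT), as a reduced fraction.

t = -1/3

Choose coordinates Q = (0, 0), Y = (1, 0), U = (0, 1).
1. A is the centroid of triangle YUQ ⇒ A = (1/3, 1/3)
2. M lies on line YQ with YM:MQ = 1:3 ⇒ M = (3/4, 0)
3. T lies on line MQ with MT:TQ = -4:1 ⇒ T = (-1/4, 0)
4. E is where the line through Y parallel to QU meets line AU ⇒ E = (1, -1)
through M parallel to EU: direction (-1, 2); meets UT at S = (1/12, 4/3)
S = U + t·(T−U) with t = -1/3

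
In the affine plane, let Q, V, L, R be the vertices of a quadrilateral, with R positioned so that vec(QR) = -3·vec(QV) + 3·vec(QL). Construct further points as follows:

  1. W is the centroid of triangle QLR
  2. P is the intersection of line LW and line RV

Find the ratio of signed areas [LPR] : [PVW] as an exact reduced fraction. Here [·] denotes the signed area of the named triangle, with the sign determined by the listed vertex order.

Assign Q = (0, 0), V = (1, 0), L = (0, 1), R = (-3, 3) — the answer is frame-independent, so this choice is without loss of generality.
1. W is the centroid of triangle QLR ⇒ W = (-1, 4/3)
2. P is the intersection of line LW and line RV ⇒ P = (-3/5, 6/5)
2·[LPR] = -3/5, 2·[PVW] = -4/15
[LPR]:[PVW] = -3/5:-4/15 = 9/4

[LPR]:[PVW] = 9/4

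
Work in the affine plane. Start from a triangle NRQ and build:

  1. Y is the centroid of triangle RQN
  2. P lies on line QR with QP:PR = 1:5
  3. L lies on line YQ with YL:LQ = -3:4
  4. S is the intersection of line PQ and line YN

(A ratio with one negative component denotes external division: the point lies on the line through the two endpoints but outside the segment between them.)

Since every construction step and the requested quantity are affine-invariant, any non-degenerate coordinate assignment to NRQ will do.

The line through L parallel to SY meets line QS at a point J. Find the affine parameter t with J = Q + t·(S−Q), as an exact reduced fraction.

Assign N = (0, 0), R = (1, 0), Q = (0, 1) — the answer is frame-independent, so this choice is without loss of generality.
1. Y is the centroid of triangle RQN ⇒ Y = (1/3, 1/3)
2. P lies on line QR with QP:PR = 1:5 ⇒ P = (1/6, 5/6)
3. L lies on line YQ with YL:LQ = -3:4 ⇒ L = (4/3, -5/3)
4. S is the intersection of line PQ and line YN ⇒ S = (1/2, 1/2)
through L parallel to SY: direction (-1/6, -1/6); meets QS at J = (2, -1)
J = Q + t·(S−Q) with t = 4

t = 4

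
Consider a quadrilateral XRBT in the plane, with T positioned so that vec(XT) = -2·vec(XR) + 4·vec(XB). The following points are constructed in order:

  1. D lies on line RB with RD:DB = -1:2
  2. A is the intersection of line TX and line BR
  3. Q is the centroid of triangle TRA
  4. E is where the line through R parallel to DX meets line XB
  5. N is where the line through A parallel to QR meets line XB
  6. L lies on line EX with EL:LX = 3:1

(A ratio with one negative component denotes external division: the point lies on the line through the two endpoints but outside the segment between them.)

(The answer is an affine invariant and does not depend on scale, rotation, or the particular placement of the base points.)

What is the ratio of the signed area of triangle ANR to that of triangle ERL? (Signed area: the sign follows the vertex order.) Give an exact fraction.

Assign X = (0, 0), R = (1, 0), B = (0, 1), T = (-2, 4) — the answer is frame-independent, so this choice is without loss of generality.
1. D lies on line RB with RD:DB = -1:2 ⇒ D = (2, -1)
2. A is the intersection of line TX and line BR ⇒ A = (-1, 2)
3. Q is the centroid of triangle TRA ⇒ Q = (-2/3, 2)
4. E is where the line through R parallel to DX meets line XB ⇒ E = (0, 1/2)
5. N is where the line through A parallel to QR meets line XB ⇒ N = (0, 4/5)
6. L lies on line EX with EL:LX = 3:1 ⇒ L = (0, 1/8)
2·[ANR] = 2/5, 2·[ERL] = -3/8
[ANR]:[ERL] = 2/5:-3/8 = -16/15

[ANR]:[ERL] = -16/15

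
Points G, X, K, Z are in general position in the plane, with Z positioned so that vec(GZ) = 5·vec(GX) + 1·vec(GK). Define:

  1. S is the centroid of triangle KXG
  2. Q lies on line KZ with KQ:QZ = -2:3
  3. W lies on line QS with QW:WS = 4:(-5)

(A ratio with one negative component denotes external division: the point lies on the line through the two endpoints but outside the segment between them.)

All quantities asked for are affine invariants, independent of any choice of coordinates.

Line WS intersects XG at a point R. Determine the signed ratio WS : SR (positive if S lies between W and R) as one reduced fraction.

Set G = (0, 0), X = (1, 0), K = (0, 1), Z = (5, 1); any affine frame gives the same invariant.
1. S is the centroid of triangle KXG ⇒ S = (1/3, 1/3)
2. Q lies on line KZ with KQ:QZ = -2:3 ⇒ Q = (-10, 1)
3. W lies on line QS with QW:WS = 4:(-5) ⇒ W = (-154/3, 11/3)
line WS meets XG at R = (11/2, 0)
S = W + t·(R−W) with t = 10/11, so WS:SR = 10/11:1/11

WS:SR = 10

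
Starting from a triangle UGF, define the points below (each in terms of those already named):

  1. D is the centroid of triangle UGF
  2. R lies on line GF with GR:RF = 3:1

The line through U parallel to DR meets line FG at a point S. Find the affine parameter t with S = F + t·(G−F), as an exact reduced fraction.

Work in coordinates with U = (0, 0), G = (1, 0), F = (0, 1).
1. D is the centroid of triangle UGF ⇒ D = (1/3, 1/3)
2. R lies on line GF with GR:RF = 3:1 ⇒ R = (1/4, 3/4)
through U parallel to DR: direction (-1/12, 5/12); meets FG at S = (-1/4, 5/4)
S = F + t·(G−F) with t = -1/4

t = -1/4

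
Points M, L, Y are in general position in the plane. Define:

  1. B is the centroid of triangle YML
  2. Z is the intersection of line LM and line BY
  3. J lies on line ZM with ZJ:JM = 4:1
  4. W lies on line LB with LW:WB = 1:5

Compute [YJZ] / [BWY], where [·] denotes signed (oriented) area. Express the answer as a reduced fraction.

[YJZ]:[BWY] = 36/25

Set M = (0, 0), L = (1, 0), Y = (0, 1); any affine frame gives the same invariant.
1. B is the centroid of triangle YML ⇒ B = (1/3, 1/3)
2. Z is the intersection of line LM and line BY ⇒ Z = (1/2, 0)
3. J lies on line ZM with ZJ:JM = 4:1 ⇒ J = (1/10, 0)
4. W lies on line LB with LW:WB = 1:5 ⇒ W = (8/9, 1/18)
2·[YJZ] = 2/5, 2·[BWY] = 5/18
[YJZ]:[BWY] = 2/5:5/18 = 36/25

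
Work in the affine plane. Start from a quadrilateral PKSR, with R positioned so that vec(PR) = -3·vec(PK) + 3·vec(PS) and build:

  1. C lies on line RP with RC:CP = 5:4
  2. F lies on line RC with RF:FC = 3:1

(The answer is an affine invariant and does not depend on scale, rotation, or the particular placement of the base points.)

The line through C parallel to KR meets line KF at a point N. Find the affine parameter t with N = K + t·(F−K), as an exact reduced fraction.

t = 4/3

Set P = (0, 0), K = (1, 0), S = (0, 1), R = (-3, 3); any affine frame gives the same invariant.
1. C lies on line RP with RC:CP = 5:4 ⇒ C = (-4/3, 4/3)
2. F lies on line RC with RF:FC = 3:1 ⇒ F = (-7/4, 7/4)
through C parallel to KR: direction (-4, 3); meets KF at N = (-8/3, 7/3)
N = K + t·(F−K) with t = 4/3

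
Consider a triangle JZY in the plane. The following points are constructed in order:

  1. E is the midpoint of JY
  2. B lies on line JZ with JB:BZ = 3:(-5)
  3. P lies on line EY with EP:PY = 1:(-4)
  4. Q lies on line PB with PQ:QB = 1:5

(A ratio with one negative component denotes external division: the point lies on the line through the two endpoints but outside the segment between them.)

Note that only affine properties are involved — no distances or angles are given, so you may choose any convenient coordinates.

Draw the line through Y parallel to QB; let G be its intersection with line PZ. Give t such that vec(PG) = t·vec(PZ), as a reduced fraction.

Assign J = (0, 0), Z = (1, 0), Y = (0, 1) — the answer is frame-independent, so this choice is without loss of generality.
1. E is the midpoint of JY ⇒ E = (0, 1/2)
2. B lies on line JZ with JB:BZ = 3:(-5) ⇒ B = (-3/2, 0)
3. P lies on line EY with EP:PY = 1:(-4) ⇒ P = (0, 1/3)
4. Q lies on line PB with PQ:QB = 1:5 ⇒ Q = (-1/4, 5/18)
through Y parallel to QB: direction (-5/4, -5/18); meets PZ at G = (-6/5, 11/15)
G = P + t·(Z−P) with t = -6/5

t = -6/5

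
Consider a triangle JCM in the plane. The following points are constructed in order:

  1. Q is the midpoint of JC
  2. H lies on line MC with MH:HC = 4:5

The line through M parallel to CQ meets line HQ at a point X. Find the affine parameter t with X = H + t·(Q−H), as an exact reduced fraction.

t = -4/5

Work in coordinates with J = (0, 0), C = (1, 0), M = (0, 1).
1. Q is the midpoint of JC ⇒ Q = (1/2, 0)
2. H lies on line MC with MH:HC = 4:5 ⇒ H = (4/9, 5/9)
through M parallel to CQ: direction (-1/2, 0); meets HQ at X = (2/5, 1)
X = H + t·(Q−H) with t = -4/5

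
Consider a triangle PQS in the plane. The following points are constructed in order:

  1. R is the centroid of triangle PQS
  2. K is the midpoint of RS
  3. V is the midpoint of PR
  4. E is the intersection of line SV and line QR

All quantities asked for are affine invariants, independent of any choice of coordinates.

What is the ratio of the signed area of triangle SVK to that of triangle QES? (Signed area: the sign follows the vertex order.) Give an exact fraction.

[SVK]:[QES] = -3/16

Choose coordinates P = (0, 0), Q = (1, 0), S = (0, 1).
1. R is the centroid of triangle PQS ⇒ R = (1/3, 1/3)
2. K is the midpoint of RS ⇒ K = (1/6, 2/3)
3. V is the midpoint of PR ⇒ V = (1/6, 1/6)
4. E is the intersection of line SV and line QR ⇒ E = (1/9, 4/9)
2·[SVK] = 1/12, 2·[QES] = -4/9
[SVK]:[QES] = 1/12:-4/9 = -3/16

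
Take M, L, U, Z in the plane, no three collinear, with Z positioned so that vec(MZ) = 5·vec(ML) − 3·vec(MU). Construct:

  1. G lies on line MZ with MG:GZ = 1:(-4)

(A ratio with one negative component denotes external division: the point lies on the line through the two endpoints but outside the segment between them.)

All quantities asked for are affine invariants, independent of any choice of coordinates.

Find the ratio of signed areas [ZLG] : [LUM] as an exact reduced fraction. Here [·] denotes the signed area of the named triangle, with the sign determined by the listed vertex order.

Assign M = (0, 0), L = (1, 0), U = (0, 1), Z = (5, -3) — the answer is frame-independent, so this choice is without loss of generality.
1. G lies on line MZ with MG:GZ = 1:(-4) ⇒ G = (-5/3, 1)
2·[ZLG] = 4, 2·[LUM] = 1
[ZLG]:[LUM] = 4:1 = 4

[ZLG]:[LUM] = 4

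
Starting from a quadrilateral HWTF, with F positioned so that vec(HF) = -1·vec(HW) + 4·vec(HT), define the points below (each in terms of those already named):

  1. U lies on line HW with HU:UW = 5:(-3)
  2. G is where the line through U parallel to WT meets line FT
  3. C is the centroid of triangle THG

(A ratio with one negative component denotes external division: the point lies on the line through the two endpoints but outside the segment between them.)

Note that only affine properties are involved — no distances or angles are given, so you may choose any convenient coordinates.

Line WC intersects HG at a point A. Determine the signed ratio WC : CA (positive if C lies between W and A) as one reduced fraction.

WC:CA = 12

Set H = (0, 0), W = (1, 0), T = (0, 1), F = (-1, 4); any affine frame gives the same invariant.
1. U lies on line HW with HU:UW = 5:(-3) ⇒ U = (5/2, 0)
2. G is where the line through U parallel to WT meets line FT ⇒ G = (-3/4, 13/4)
3. C is the centroid of triangle THG ⇒ C = (-1/4, 17/12)
line WC meets HG at A = (-17/48, 221/144)
C = W + t·(A−W) with t = 12/13, so WC:CA = 12/13:1/13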